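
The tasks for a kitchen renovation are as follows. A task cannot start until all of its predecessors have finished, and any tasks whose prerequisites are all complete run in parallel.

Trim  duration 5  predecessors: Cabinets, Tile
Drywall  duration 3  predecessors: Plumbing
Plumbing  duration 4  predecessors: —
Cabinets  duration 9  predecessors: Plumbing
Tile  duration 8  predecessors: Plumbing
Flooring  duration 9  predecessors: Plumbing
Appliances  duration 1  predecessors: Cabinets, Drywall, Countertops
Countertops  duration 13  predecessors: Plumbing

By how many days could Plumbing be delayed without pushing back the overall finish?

The longest chain is Plumbing→Cabinets→Trim = 4+9+5 = 18; overall finish 18 days.
The longest chain containing Plumbing totals 18 days.
So Plumbing can slip 4 − 4 = 0 days.

0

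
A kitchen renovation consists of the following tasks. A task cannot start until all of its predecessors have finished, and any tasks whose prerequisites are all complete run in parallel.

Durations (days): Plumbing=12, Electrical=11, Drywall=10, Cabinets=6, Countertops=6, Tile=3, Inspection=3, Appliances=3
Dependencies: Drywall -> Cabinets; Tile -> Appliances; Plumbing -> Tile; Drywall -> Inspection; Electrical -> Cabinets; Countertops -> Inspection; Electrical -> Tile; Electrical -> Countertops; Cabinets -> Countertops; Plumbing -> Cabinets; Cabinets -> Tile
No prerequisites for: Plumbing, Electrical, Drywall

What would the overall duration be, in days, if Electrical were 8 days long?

27

Actual critical path: Plumbing→Cabinets→Countertops→Inspection = 12+6+6+3 = 27 ⇒ 27 days.
Electrical is off the critical path — its longest chain is 26 days, giving 1 of slack.
That remains the longest chain; total 27 days.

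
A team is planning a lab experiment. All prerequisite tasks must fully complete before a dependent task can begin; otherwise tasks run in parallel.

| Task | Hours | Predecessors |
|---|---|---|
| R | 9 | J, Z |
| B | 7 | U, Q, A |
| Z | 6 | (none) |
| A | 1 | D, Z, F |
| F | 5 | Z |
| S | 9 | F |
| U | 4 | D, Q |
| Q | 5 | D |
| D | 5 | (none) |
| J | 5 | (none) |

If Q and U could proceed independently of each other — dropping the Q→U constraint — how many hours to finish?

Original critical path: D→Q→U→B = 5+5+4+7 = 21 ⇒ 21 hours.
Without Q→U, U's earliest start moves from 10 to 5.
New critical path: Z→F→S = 6+5+9 = 20 ⇒ 20 hours.

20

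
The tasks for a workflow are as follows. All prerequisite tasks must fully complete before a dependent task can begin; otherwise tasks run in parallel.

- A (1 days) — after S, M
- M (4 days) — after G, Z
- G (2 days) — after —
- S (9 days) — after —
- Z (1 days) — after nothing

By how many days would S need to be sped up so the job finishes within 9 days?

1

Current finish: 10 days; target: 9.
S is on every critical path, so each day cut from S cuts the finish by one (this holds down to a finish of 7).
Need 10 − 9 = 1 day off S → S becomes 8 days, finish becomes 9.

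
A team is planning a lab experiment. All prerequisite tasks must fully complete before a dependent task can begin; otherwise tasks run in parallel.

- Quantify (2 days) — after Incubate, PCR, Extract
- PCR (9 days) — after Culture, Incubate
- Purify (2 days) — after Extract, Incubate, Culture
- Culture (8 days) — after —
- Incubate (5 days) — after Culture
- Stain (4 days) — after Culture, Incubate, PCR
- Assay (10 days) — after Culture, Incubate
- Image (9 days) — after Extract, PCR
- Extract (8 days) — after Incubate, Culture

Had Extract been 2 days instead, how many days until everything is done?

31

As given, the longest chain is Culture→Incubate→PCR→Image = 8+5+9+9 = 31, so the finish is 31 days.
The longest path through Extract is only 30 days, so Extract has float 1.
No other chain overtakes it, so the finish is 31 days.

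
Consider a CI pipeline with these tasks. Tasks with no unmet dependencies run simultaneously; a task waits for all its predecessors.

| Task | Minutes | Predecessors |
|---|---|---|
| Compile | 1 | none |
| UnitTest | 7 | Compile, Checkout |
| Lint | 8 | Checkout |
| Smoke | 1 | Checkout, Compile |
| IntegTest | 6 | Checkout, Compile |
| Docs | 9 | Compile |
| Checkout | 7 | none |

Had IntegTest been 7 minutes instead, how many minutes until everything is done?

Critical path before the change: Checkout→Lint = 7+8 = 15 giving 15 minutes.
IntegTest is off the critical path — its longest chain is 13 minutes, giving 2 of slack.
That remains the longest chain; total 15 minutes.

15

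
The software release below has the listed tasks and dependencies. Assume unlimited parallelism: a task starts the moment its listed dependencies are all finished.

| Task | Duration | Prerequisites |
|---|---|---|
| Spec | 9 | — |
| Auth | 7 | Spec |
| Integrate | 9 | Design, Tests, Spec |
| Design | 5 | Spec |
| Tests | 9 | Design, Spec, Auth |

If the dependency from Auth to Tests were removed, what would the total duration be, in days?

Before: longest chain Spec→Auth→Tests→Integrate = 9+7+9+9 = 34, finish 34.
Without Auth→Tests, Tests's earliest start moves from 16 to 14.
The longest chain is now Spec→Design→Tests→Integrate = 9+5+9+9 = 32, so the project takes 32 days.

32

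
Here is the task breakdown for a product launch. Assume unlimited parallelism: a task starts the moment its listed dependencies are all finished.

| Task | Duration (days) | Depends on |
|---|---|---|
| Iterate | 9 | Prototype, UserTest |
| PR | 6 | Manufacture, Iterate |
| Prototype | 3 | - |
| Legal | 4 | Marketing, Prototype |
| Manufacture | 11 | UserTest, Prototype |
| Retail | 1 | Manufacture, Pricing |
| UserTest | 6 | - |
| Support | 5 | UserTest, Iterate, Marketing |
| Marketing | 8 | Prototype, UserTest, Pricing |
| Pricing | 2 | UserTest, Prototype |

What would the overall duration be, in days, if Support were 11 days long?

27

As given, the longest chain is UserTest→Manufacture→PR = 6+11+6 = 23, so the finish is 23 days.
Support is off the critical path — its longest chain is 21 days, giving 2 of slack.
The binding chain switches to UserTest→Pricing→Marketing→Support = 6+2+8+11 = 27; finish 27 days.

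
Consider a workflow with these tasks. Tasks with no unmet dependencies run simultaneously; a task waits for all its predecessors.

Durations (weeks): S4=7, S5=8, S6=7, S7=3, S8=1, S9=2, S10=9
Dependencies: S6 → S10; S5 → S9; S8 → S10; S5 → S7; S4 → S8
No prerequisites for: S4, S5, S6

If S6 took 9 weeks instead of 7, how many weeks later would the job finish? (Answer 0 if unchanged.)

1

Baseline: S4→S8→S10 = 7+1+9 = 17 → 17 weeks.
The longest path through S6 is only 16 weeks, so S6 has float 1.
Now S6→S10 = 9+9 = 18 is longest, so the finish becomes 18 weeks.
Change in finish: 18 − 17 = +1 weeks.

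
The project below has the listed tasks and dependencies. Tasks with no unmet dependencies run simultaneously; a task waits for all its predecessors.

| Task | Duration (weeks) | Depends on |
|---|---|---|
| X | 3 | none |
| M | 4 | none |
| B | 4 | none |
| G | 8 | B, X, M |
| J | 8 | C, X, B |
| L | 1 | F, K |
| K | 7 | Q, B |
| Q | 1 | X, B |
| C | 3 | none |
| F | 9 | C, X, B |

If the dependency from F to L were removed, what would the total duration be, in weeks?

Original critical path: B→F→L = 4+9+1 = 14 ⇒ 14 weeks.
Without F→L, L's earliest start moves from 13 to 12.
New critical path: B→Q→K→L = 4+1+7+1 = 13 ⇒ 13 weeks.

13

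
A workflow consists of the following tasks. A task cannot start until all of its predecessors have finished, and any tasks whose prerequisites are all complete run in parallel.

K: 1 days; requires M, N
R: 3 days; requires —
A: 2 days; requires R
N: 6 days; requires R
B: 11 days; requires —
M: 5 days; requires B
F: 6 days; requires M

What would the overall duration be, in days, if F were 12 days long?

28

Baseline: B→M→F = 11+5+6 = 22 → 22 days.
Since F is critical, the +6 change carries straight to that chain (now 28 days).
The critical path is still B→M→F; finish is now 28 days.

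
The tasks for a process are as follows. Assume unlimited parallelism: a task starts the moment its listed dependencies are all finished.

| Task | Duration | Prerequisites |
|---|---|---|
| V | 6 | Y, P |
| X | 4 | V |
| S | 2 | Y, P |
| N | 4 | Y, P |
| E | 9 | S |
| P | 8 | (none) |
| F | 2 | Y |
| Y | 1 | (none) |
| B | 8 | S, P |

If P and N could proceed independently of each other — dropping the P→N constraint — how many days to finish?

19

Original critical path: P→S→E = 8+2+9 = 19 ⇒ 19 days.
Without P→N, N's earliest start moves from 8 to 1.
New critical path: P→S→E = 8+2+9 = 19 ⇒ 19 days.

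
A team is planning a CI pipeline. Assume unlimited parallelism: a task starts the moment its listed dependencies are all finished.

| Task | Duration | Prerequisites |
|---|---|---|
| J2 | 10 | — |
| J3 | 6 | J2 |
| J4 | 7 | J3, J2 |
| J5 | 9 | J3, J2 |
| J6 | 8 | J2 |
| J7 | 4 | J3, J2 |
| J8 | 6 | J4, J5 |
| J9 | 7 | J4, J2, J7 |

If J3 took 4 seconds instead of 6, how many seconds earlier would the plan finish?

The binding path is J2→J3→J5→J8 = 10+6+9+6 = 31; finish at 31 seconds.
J3 is on the critical path; changing it to 4 makes that path 29 seconds.
No other chain overtakes it, so the finish is 29 seconds.
Change in finish: 29 − 31 = -2 seconds.

2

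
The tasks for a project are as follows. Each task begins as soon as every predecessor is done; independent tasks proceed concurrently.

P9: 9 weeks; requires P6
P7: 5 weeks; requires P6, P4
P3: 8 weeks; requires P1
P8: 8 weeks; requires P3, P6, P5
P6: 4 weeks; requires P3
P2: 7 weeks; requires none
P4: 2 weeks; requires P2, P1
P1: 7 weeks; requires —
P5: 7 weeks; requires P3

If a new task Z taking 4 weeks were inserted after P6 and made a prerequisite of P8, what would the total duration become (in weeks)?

Originally the project takes 30 weeks.
With Z inserted, P8 now waits for max(P3, P6, P5, Z).
New critical path: P1→P3→P6→Z→P8 = 7+8+4+4+8 = 31 ⇒ 31 weeks.

31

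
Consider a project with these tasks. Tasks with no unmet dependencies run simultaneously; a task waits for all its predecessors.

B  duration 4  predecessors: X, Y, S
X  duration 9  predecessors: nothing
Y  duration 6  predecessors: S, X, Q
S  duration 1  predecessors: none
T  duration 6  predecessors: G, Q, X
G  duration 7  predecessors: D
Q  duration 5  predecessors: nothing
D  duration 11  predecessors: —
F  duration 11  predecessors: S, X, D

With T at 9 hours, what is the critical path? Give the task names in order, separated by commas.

Baseline: D→G→T = 11+7+6 = 24 → 24 hours.
T lies on that path, so at 9 hours the path becomes 27 hours.
No other chain overtakes it, so the finish is 27 hours.

D, G, T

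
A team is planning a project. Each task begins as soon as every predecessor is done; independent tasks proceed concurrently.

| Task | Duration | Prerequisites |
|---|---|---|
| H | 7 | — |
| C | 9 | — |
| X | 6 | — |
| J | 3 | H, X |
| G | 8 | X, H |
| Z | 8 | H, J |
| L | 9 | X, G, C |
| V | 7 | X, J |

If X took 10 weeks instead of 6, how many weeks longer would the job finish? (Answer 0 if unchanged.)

The binding path is H→G→L = 7+8+9 = 24; finish at 24 weeks.
X is off the critical path — its longest chain is 23 weeks, giving 1 of slack.
Now X→G→L = 10+8+9 = 27 is longest, so the finish becomes 27 weeks.
Change in finish: 27 − 24 = +3 weeks.

3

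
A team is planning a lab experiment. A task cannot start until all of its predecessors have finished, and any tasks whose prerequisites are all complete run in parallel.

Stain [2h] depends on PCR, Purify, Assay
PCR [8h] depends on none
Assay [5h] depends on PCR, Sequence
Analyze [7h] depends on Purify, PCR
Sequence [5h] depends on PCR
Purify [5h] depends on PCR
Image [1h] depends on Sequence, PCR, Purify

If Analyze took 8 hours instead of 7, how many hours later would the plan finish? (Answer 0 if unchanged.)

Actual critical path: PCR→Purify→Analyze = 8+5+7 = 20 ⇒ 20 hours.
Analyze lies on that path, so at 8 hours the path becomes 21 hours.
No other chain overtakes it, so the finish is 21 hours.
Change in finish: 21 − 20 = +1 hours.

1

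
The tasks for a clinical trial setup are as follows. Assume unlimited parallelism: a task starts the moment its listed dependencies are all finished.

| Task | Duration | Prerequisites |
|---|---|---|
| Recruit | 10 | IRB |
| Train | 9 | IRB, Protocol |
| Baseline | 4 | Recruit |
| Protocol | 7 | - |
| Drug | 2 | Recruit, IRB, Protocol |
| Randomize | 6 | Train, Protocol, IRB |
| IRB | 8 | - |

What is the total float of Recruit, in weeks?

1

The longest chain is IRB→Train→Randomize = 8+9+6 = 23; overall finish 23 weeks.
Longest path through Recruit: 22 weeks (earliest finish 18, latest finish 19).
Float = 23 − 22 = 1.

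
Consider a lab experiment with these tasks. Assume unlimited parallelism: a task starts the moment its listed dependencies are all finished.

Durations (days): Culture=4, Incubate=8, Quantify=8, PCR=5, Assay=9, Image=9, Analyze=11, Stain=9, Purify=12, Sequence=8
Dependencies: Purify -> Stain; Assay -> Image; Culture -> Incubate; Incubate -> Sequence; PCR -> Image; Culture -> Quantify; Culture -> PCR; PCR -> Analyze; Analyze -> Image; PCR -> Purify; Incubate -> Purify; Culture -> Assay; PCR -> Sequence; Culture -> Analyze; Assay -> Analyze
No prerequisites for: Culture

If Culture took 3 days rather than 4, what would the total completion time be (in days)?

Critical path before the change: Culture→Incubate→Purify→Stain = 4+8+12+9 = 33 giving 33 days.
Culture lies on that path, so at 3 days the path becomes 32 days.
That remains the longest chain; total 32 days.

32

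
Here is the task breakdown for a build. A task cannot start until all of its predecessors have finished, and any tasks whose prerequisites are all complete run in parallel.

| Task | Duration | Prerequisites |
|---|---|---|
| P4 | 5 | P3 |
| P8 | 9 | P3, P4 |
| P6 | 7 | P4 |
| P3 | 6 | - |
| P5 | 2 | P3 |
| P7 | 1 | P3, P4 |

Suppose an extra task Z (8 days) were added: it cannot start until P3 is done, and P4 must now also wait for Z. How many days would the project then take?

28

Originally the project takes 20 days.
With Z inserted, P4 now waits for max(P3, Z).
New critical path: P3→Z→P4→P8 = 6+8+5+9 = 28 ⇒ 28 days.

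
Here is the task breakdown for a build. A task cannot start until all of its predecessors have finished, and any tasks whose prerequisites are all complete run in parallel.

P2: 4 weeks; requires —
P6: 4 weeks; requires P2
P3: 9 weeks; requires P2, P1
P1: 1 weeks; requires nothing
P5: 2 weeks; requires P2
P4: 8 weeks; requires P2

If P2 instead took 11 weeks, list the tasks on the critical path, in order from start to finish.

Actual critical path: P2→P3 = 4+9 = 13 ⇒ 13 weeks.
P2 lies on that path, so at 11 weeks the path becomes 20 weeks.
No other chain overtakes it, so the finish is 20 weeks.

P2, P3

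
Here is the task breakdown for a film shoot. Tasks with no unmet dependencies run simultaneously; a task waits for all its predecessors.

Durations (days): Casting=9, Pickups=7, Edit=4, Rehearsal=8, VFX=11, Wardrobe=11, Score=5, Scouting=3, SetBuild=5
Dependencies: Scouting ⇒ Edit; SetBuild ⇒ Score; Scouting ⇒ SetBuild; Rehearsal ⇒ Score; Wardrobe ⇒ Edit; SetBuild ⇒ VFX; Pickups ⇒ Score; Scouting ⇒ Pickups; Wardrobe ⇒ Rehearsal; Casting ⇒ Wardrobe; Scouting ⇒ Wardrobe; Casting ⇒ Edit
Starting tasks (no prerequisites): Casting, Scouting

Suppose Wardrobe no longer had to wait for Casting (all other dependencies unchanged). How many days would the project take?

27

With the dependency in place, Casting→Wardrobe→Rehearsal→Score = 9+11+8+5 = 33 sets the finish at 33 days.
Without Casting→Wardrobe, Wardrobe's earliest start moves from 9 to 3.
New critical path: Scouting→Wardrobe→Rehearsal→Score = 3+11+8+5 = 27 ⇒ 27 days.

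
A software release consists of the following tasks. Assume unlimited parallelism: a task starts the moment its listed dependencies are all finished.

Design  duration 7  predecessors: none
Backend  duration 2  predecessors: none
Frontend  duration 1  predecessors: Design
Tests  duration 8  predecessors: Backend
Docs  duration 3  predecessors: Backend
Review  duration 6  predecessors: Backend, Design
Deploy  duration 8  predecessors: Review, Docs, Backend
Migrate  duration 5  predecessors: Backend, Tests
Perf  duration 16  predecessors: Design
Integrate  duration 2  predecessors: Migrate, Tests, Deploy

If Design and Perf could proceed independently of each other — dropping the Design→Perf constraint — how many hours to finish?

With the dependency in place, Design→Review→Deploy→Integrate = 7+6+8+2 = 23 sets the finish at 23 hours.
Without Design→Perf, Perf's earliest start moves from 7 to 0.
After: Design→Review→Deploy→Integrate = 7+6+8+2 = 23 → 23 hours.

23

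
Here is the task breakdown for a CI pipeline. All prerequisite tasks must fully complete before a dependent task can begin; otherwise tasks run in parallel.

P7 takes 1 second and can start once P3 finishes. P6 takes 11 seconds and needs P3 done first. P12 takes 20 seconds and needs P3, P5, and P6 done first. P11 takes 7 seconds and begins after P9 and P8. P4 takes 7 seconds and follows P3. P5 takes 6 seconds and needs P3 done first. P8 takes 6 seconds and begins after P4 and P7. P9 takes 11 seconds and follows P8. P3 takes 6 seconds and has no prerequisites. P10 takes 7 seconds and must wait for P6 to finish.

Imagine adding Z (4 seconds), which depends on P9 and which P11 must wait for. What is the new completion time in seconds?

Originally the schedule takes 37 seconds.
With Z inserted, P11 now waits for max(P9, P8, Z).
New critical path: P3→P4→P8→P9→Z→P11 = 6+7+6+11+4+7 = 41 ⇒ 41 seconds.

41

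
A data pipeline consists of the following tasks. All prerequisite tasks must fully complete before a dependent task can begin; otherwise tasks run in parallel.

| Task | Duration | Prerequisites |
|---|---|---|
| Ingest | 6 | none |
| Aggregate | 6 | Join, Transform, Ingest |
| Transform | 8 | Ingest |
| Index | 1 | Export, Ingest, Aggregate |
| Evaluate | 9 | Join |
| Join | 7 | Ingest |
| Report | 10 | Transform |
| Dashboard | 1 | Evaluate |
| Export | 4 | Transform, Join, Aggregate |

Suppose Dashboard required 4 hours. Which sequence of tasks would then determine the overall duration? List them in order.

As given, the longest chain is Ingest→Transform→Aggregate→Export→Index = 6+8+6+4+1 = 25, so the finish is 25 hours.
Dashboard is off the critical path — its longest chain is 23 hours, giving 2 of slack.
New critical path: Ingest→Join→Evaluate→Dashboard = 6+7+9+4 = 26 ⇒ 26 hours.

Ingest, Join, Evaluate, Dashboard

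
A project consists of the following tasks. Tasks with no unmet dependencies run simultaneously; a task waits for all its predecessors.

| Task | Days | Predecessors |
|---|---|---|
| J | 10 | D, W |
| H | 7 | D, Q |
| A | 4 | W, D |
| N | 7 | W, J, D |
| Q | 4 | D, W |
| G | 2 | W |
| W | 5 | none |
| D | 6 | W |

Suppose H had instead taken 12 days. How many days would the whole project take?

Actual critical path: W→D→J→N = 5+6+10+7 = 28 ⇒ 28 days.
H is off the critical path — its longest chain is 22 days, giving 6 of slack.
That remains the longest chain; total 28 days.

28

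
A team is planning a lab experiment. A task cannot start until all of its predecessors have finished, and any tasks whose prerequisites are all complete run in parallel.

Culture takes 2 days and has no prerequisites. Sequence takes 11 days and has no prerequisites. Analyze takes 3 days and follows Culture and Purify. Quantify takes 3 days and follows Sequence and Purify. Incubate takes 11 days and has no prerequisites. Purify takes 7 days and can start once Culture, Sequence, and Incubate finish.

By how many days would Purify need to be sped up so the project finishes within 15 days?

6

Current finish: 21 days; target: 15.
Purify is on every critical path, so each day cut from Purify cuts the finish by one (this holds down to a finish of 15).
Need 21 − 15 = 6 days off Purify → Purify becomes 1 day, finish becomes 15.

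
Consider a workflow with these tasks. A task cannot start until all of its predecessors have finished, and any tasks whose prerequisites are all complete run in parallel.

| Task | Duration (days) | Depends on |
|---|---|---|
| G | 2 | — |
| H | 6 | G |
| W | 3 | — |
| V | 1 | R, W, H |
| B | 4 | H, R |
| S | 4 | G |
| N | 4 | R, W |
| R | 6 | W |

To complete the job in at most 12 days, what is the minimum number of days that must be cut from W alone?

Current finish: 13 days; target: 12.
W is on every critical path, so each day cut from W cuts the finish by one (this holds down to a finish of 12).
Need 13 − 12 = 1 day off W → W becomes 2 days, finish becomes 12.

1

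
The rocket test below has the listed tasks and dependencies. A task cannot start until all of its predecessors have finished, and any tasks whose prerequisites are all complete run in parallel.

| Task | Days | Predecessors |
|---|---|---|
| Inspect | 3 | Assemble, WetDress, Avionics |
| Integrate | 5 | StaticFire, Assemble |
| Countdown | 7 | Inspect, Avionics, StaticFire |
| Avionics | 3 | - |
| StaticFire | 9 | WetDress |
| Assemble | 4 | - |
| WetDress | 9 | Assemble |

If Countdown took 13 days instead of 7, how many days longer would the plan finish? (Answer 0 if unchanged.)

6

Critical path before the change: Assemble→WetDress→StaticFire→Countdown = 4+9+9+7 = 29 giving 29 days.
Countdown is on the critical path; changing it to 13 makes that path 35 days.
No other chain overtakes it, so the finish is 35 days.
Change in finish: 35 − 29 = +6 days.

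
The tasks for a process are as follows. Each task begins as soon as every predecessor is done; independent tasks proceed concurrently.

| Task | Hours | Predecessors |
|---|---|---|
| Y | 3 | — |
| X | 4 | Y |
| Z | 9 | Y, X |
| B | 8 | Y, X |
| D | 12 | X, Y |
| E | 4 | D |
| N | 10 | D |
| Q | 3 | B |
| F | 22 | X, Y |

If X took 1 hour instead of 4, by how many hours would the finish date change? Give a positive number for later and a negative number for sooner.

The binding path is Y→X→D→N = 3+4+12+10 = 29; finish at 29 hours.
Since X is critical, the -3 change carries straight to that chain (now 26 hours).
That remains the longest chain; total 26 hours.
Change in finish: 26 − 29 = -3 hours.

-3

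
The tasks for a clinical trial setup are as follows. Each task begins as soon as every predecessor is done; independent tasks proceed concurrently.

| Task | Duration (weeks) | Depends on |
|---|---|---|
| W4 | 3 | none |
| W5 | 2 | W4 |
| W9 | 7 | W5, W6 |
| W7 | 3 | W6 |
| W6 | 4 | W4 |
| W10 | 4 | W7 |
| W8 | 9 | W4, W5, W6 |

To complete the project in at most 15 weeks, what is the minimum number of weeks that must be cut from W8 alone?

Current finish: 16 weeks; target: 15.
W8 is on every critical path, so each week cut from W8 cuts the finish by one (this holds down to a finish of 14).
Need 16 − 15 = 1 week off W8 → W8 becomes 8 weeks, finish becomes 15.

1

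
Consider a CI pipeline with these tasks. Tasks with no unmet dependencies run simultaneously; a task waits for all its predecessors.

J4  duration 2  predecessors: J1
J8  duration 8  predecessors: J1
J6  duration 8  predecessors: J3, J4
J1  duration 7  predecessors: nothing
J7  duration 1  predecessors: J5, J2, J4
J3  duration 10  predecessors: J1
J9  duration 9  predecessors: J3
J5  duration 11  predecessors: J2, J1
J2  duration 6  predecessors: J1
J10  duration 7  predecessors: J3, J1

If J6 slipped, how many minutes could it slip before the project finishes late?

Critical path: J1→J3→J9 = 7+10+9 = 26, so the finish is 26 minutes.
The longest chain containing J6 totals 25 minutes.
So J6 can slip 26 − 25 = 1 minute.

1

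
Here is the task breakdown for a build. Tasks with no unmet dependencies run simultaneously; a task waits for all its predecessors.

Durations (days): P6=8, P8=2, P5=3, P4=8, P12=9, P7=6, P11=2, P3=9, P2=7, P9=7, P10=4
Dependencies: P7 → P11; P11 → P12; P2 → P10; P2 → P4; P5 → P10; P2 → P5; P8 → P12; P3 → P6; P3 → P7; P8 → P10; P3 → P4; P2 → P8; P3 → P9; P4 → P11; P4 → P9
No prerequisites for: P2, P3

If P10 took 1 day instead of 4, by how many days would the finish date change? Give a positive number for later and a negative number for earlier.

The binding path is P3→P4→P11→P12 = 9+8+2+9 = 28; finish at 28 days.
The longest path through P10 is only 14 days, so P10 has float 14.
That remains the longest chain; total 28 days.
Change in finish: 28 − 28 = +0 days.

0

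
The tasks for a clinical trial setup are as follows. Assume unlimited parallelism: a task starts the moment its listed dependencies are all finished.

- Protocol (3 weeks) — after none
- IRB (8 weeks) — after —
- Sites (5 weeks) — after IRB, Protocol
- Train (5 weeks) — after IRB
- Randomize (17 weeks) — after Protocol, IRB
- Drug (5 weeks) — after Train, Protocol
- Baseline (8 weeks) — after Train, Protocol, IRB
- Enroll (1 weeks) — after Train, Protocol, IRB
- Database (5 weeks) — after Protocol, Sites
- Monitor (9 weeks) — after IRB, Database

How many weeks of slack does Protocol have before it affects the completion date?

The longest chain is IRB→Sites→Database→Monitor = 8+5+5+9 = 27; overall finish 27 weeks.
Longest path through Protocol: 22 weeks (earliest finish 3, latest finish 8).
Slack of Protocol = 5 − 0 = 5 weeks.

5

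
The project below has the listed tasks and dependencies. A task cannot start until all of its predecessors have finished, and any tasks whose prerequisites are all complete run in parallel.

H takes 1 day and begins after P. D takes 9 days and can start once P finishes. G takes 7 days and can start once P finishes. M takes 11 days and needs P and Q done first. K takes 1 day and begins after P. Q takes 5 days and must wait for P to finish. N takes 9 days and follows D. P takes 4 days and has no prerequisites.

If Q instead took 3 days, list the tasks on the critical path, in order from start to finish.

P, D, N

The binding path is P→D→N = 4+9+9 = 22; finish at 22 days.
The longest path through Q is only 20 days, so Q has float 2.
That remains the longest chain; total 22 days.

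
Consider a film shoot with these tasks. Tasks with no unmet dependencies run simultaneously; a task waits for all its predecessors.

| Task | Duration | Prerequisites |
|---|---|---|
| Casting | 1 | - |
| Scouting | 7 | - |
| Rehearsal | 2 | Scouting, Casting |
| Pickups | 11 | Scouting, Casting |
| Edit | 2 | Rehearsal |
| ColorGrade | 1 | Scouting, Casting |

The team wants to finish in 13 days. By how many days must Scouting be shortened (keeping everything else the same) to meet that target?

5

Current finish: 18 days; target: 13.
Scouting is on every critical path, so each day cut from Scouting cuts the finish by one (this holds down to a finish of 12).
Need 18 − 13 = 5 days off Scouting → Scouting becomes 2 days, finish becomes 13.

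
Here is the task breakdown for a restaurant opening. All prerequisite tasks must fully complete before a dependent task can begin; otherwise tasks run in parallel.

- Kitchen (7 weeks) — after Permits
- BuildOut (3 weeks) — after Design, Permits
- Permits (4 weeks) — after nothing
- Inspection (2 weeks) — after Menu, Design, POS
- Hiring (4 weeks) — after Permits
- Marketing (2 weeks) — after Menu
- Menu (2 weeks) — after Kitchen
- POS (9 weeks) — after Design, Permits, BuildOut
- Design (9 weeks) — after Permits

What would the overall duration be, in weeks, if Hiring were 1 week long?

Baseline: Permits→Design→BuildOut→POS→Inspection = 4+9+3+9+2 = 27 → 27 weeks.
Hiring has 19 weeks of float (longest path through it is 8).
That remains the longest chain; total 27 weeks.

27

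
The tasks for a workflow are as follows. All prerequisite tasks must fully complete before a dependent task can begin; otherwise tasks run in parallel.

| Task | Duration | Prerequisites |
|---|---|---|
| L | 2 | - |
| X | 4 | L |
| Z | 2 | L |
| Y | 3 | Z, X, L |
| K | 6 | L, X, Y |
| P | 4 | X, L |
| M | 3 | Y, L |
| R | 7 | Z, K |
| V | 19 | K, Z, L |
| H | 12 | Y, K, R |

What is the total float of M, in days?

22

L→X→Y→K→R→H = 2+4+3+6+7+12 = 34 sets the makespan at 34 days.
The longest chain containing M totals 12 days.
So M can slip 34 − 12 = 22 days.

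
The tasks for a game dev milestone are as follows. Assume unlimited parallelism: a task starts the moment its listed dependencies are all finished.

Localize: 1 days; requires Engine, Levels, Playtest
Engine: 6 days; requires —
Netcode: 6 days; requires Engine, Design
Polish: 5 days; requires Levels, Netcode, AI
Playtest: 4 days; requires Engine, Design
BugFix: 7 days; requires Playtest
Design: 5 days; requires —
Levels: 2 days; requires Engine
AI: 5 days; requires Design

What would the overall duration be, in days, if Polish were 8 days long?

20

The binding path is Engine→Netcode→Polish = 6+6+5 = 17; finish at 17 days.
Polish lies on that path, so at 8 days the path becomes 20 days.
No other chain overtakes it, so the finish is 20 days.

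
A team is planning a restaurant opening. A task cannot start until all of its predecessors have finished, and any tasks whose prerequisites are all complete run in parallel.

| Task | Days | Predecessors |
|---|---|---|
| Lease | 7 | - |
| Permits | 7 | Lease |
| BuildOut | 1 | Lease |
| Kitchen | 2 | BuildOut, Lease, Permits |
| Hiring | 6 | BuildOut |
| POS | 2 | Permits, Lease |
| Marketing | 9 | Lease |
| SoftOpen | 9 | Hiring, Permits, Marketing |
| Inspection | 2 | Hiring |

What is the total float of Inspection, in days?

9

Lease→Marketing→SoftOpen = 7+9+9 = 25 sets the makespan at 25 days.
The longest chain containing Inspection totals 16 days.
Slack of Inspection = 23 − 14 = 9 days.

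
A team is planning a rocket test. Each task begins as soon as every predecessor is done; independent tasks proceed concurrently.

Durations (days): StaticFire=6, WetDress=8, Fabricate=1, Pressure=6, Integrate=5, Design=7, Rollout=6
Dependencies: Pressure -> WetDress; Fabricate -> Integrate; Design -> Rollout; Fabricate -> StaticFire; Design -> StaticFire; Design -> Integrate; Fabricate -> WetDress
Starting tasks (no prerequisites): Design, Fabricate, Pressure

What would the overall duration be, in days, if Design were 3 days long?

14

The binding path is Pressure→WetDress = 6+8 = 14; finish at 14 days.
Design has 1 day of float (longest path through it is 13).
The critical path is still Pressure→WetDress; finish is now 14 days.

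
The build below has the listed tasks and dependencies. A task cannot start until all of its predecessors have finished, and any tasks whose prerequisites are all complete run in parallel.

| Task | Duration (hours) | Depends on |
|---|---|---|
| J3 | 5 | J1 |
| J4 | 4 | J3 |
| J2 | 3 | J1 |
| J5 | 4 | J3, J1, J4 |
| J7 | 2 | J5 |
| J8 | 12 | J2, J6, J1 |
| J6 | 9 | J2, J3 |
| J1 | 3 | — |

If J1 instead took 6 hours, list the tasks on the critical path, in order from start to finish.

J1, J3, J6, J8

Actual critical path: J1→J3→J6→J8 = 3+5+9+12 = 29 ⇒ 29 hours.
J1 is on the critical path; changing it to 6 makes that path 32 hours.
The critical path is still J1→J3→J6→J8; finish is now 32 hours.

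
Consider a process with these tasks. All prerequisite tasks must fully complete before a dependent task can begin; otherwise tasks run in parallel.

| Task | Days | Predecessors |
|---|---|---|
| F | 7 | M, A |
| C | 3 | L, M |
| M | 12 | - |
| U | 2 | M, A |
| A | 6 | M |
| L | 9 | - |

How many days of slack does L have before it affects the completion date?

13

M→A→F = 12+6+7 = 25 sets the makespan at 25 days.
Longest path through L: 12 days (earliest finish 9, latest finish 22).
Slack of L = 13 − 0 = 13 days.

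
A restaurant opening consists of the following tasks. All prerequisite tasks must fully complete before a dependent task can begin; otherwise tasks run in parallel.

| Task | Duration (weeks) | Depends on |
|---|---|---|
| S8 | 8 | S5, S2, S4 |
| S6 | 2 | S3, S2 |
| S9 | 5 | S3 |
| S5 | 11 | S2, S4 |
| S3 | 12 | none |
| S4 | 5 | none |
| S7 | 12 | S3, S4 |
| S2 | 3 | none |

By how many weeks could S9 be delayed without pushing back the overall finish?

Critical path: S3→S7 = 12+12 = 24, so the finish is 24 weeks.
S9 finishes as early as 17 and must finish by 24.
Float = 24 − 17 = 7.

7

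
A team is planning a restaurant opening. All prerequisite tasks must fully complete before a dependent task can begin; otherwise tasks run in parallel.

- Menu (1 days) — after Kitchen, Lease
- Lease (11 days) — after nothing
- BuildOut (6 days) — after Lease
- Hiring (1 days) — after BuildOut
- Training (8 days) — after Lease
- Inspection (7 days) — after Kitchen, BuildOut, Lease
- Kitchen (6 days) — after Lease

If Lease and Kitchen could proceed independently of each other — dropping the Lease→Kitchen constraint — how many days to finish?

Before: longest chain Lease→BuildOut→Inspection = 11+6+7 = 24, finish 24.
Without Lease→Kitchen, Kitchen's earliest start moves from 11 to 0.
New critical path: Lease→BuildOut→Inspection = 11+6+7 = 24 ⇒ 24 days.

24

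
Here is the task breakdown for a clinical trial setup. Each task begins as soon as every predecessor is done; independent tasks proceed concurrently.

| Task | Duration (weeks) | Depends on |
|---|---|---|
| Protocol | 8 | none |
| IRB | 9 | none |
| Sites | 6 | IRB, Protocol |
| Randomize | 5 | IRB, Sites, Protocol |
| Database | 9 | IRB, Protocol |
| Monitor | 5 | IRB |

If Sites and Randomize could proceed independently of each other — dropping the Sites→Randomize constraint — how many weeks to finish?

18

Original critical path: IRB→Sites→Randomize = 9+6+5 = 20 ⇒ 20 weeks.
Without Sites→Randomize, Randomize's earliest start moves from 15 to 9.
The longest chain is now IRB→Database = 9+9 = 18, so the job takes 18 weeks.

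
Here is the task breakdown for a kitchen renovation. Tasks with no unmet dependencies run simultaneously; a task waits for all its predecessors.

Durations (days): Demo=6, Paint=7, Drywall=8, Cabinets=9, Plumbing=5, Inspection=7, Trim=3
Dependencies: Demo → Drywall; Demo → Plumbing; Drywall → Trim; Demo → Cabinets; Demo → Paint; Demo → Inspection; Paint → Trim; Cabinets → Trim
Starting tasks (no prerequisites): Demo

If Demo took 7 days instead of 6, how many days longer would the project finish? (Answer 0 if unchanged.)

1

The binding path is Demo→Cabinets→Trim = 6+9+3 = 18; finish at 18 days.
Demo lies on that path, so at 7 days the path becomes 19 days.
The critical path is still Demo→Cabinets→Trim; finish is now 19 days.
Change in finish: 19 − 18 = +1 days.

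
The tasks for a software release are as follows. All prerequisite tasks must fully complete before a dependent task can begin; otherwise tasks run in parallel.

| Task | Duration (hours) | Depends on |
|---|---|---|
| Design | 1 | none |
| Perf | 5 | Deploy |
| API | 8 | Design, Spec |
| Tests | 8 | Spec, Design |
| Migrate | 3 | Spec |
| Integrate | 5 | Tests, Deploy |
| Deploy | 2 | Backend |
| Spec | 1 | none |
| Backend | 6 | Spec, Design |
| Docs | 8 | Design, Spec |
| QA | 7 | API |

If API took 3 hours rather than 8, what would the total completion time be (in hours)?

14

Actual critical path: Spec→API→QA = 1+8+7 = 16 ⇒ 16 hours.
API is on the critical path; changing it to 3 makes that path 11 hours.
New critical path: Spec→Backend→Deploy→Perf = 1+6+2+5 = 14 ⇒ 14 hours.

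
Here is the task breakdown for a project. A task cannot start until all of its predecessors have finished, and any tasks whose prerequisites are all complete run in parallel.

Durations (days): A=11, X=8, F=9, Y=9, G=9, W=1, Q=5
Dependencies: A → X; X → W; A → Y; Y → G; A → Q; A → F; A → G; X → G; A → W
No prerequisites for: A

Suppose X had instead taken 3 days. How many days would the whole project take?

29

As given, the longest chain is A→Y→G = 11+9+9 = 29, so the finish is 29 days.
X is off the critical path — its longest chain is 28 days, giving 1 of slack.
No other chain overtakes it, so the finish is 29 days.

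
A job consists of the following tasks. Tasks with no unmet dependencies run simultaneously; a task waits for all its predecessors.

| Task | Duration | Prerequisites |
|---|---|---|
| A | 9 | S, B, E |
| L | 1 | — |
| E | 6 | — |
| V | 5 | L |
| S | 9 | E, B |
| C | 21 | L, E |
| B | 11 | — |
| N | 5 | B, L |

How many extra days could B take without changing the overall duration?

0

The longest chain is B→S→A = 11+9+9 = 29; overall finish 29 days.
The longest chain containing B totals 29 days.
Slack of B = 0 − 0 = 0 days.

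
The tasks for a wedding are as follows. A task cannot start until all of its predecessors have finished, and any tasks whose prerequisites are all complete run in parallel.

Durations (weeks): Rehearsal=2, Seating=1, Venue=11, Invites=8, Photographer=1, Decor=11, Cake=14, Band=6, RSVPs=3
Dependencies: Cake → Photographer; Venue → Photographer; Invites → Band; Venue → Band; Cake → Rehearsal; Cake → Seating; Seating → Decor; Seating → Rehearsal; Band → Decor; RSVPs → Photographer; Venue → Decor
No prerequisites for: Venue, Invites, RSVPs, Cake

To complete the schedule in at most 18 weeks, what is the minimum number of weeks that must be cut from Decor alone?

10

Current finish: 28 weeks; target: 18.
Decor is on every critical path, so each week cut from Decor cuts the finish by one (this holds down to a finish of 18).
Need 28 − 18 = 10 weeks off Decor → Decor becomes 1 week, finish becomes 18.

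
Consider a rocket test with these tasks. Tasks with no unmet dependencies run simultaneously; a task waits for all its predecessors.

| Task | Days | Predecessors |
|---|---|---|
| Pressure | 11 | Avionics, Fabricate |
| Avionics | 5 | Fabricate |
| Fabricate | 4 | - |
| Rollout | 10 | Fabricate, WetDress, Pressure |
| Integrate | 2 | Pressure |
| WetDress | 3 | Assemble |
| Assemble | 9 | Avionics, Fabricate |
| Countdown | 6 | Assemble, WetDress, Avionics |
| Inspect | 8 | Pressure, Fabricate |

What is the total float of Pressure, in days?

The longest chain is Fabricate→Avionics→Assemble→WetDress→Rollout = 4+5+9+3+10 = 31; overall finish 31 days.
Longest path through Pressure: 30 days (earliest finish 20, latest finish 21).
Slack of Pressure = 10 − 9 = 1 day.

1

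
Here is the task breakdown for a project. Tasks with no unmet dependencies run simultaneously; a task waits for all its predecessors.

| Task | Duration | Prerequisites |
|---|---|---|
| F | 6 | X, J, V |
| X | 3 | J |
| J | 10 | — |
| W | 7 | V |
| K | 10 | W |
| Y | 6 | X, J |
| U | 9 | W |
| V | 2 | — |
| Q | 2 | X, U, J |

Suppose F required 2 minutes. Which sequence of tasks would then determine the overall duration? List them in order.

As given, the longest chain is V→W→U→Q = 2+7+9+2 = 20, so the finish is 20 minutes.
F is off the critical path — its longest chain is 19 minutes, giving 1 of slack.
No other chain overtakes it, so the finish is 20 minutes.

V, W, U, Q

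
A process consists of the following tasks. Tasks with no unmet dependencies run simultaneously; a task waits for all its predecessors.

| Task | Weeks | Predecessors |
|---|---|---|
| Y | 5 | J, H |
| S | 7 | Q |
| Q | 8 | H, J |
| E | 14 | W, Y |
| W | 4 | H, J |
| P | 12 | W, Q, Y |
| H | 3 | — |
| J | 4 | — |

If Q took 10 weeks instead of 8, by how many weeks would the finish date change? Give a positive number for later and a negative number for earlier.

As given, the longest chain is J→Q→P = 4+8+12 = 24, so the finish is 24 weeks.
Q lies on that path, so at 10 weeks the path becomes 26 weeks.
No other chain overtakes it, so the finish is 26 weeks.
Change in finish: 26 − 24 = +2 weeks.

2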